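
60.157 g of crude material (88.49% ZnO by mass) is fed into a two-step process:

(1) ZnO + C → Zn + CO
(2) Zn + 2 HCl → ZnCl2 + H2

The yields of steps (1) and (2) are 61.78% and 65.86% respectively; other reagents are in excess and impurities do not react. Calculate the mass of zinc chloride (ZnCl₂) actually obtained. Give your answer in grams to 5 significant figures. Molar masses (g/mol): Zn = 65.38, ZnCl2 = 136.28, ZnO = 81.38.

36.271 g

Pure ZnO = 60.157 × 0.8849 = 53.2329 g.
n(ZnO) = 53.2329 / 81.38 = 0.654128 mol.
Step 1 (ZnO:Zn = 1:1): theoretical n(Zn) = 0.654128 mol; at 61.78% yield, n(Zn) = 0.404120 mol.
Step 2 (Zn:ZnCl2 = 1:1): theoretical n(ZnCl2) = 0.404120 mol, so theoretical mass = 0.404120 × 136.28 = 55.0735 g.
At 65.86% yield, actual mass of ZnCl2 = 55.0735 × 0.6586 = 36.2714 g.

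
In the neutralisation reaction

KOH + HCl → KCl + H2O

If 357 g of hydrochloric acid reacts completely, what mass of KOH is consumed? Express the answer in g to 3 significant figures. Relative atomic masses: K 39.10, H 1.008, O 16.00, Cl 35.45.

M(HCl) = 1.008 + 35.45 = 36.458 g/mol.
M(KOH) = 39.10 + 16.00 + 1.008 = 56.108 g/mol.
n(HCl) = 357.0 g / 36.458 g/mol = 9.792 mol.
From the equation the HCl:KOH mole ratio is 1:1, so n(KOH) = 9.792 × 1/1 = 9.792 mol.
Mass of KOH = 9.792 mol × 56.108 g/mol = 549.4 g.

549 g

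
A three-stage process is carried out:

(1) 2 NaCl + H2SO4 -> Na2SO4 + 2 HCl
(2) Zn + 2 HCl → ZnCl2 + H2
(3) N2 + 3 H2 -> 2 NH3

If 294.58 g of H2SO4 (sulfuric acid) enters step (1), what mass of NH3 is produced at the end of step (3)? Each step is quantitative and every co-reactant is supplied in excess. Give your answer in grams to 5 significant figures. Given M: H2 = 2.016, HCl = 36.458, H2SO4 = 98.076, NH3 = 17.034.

34.109 g

n(H2SO4) = 294.58 / 98.076 = 3.00359 mol.
Reaction (1): H2SO4→HCl ratio 1:2 ⇒ n(HCl) = 6.00718 mol.
Reaction (2): HCl→H2 ratio 2:1 ⇒ n(H2) = 3.00359 mol.
Reaction (3): H2→NH3 ratio 3:2 ⇒ n(NH3) = 2.00239 mol.
Mass of NH3 = 2.00239 × 17.034 = 34.1088 g.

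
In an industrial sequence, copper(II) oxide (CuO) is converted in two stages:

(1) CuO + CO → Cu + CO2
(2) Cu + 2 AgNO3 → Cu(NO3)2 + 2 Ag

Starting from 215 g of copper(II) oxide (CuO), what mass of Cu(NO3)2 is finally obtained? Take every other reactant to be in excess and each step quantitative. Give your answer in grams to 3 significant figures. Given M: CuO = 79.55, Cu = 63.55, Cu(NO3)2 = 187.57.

n(CuO) = 215.0 / 79.55 = 2.703 mol.
Step 1 gives a 1:1 ratio of CuO to Cu, so n(Cu) = 2.703 mol.
In step 2 the Cu:Cu(NO3)2 ratio is 1:1, so n(Cu(NO3)2) = 2.703 mol.
Mass of Cu(NO3)2 = 2.703 × 187.57 = 506.9 g.

507 g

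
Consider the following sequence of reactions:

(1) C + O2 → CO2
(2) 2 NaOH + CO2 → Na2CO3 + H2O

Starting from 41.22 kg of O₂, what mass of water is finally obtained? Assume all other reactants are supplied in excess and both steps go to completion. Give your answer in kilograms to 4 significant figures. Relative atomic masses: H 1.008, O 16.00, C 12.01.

23.21 kg

M(O2) = 2(16.00) = 32.00 g/mol.
M(H2O) = 2(1.008) + 16.00 = 18.016 g/mol.
41.22 kg = 41220 g.
n(O2) = 41220 / 32.00 = 1288.1 mol.
Step 1 gives a 1:1 ratio of O2 to CO2, so n(CO2) = 1288.1 mol.
In step 2 the CO2:H2O ratio is 1:1, so n(H2O) = 1288.1 mol.
Mass of H2O = 1288.1 × 18.016 = 23207 g = 23.21 kg.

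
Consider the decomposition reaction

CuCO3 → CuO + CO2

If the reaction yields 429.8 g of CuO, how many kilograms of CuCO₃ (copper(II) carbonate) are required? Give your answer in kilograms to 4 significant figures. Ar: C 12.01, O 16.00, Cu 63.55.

0.6676 kg

M(CuO) = 63.55 + 16.00 = 79.55 g/mol.
M(CuCO3) = 63.55 + 12.01 + 3(16.00) = 123.56 g/mol.
n(CuO) = 429.80 g / 79.55 g/mol = 5.4029 mol.
From the equation the CuO:CuCO3 mole ratio is 1:1, so n(CuCO3) = 5.4029 × 1/1 = 5.4029 mol.
Mass of CuCO3 = 5.4029 mol × 123.56 g/mol = 667.58 g.
Converting to kg: 667.58 g = 0.6676 kg.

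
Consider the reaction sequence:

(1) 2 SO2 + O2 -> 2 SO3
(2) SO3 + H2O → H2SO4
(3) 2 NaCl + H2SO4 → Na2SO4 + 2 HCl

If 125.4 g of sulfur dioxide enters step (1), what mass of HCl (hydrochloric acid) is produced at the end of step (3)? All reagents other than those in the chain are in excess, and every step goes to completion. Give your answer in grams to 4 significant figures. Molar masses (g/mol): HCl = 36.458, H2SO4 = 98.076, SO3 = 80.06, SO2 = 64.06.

142.7 g

n(SO2) = 125.4 / 64.06 = 1.9575 mol.
Reaction (1): SO2→SO3 ratio 2:2 ⇒ n(SO3) = 1.9575 mol.
Reaction (2): SO3→H2SO4 ratio 1:1 ⇒ n(H2SO4) = 1.9575 mol.
Reaction (3): H2SO4→HCl ratio 1:2 ⇒ n(HCl) = 3.9151 mol.
Mass of HCl = 3.9151 × 36.458 = 142.74 g.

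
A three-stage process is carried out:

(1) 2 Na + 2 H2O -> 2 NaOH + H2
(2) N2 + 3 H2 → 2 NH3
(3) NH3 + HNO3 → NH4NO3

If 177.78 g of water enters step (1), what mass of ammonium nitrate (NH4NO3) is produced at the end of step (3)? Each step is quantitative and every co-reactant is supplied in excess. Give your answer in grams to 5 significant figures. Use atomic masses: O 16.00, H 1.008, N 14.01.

263.31 g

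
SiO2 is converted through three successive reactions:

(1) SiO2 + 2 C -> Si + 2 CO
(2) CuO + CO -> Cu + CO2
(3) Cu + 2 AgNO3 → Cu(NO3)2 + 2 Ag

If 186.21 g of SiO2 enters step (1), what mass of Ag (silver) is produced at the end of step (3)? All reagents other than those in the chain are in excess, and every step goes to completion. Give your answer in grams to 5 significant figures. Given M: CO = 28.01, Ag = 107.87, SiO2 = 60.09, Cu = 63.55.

1337.1 g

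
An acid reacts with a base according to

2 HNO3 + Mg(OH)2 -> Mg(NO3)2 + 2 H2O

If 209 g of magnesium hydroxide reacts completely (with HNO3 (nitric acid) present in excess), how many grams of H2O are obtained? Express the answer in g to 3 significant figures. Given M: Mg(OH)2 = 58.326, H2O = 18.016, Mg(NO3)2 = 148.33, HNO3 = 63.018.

n(Mg(OH)2) = 209.0 g / 58.326 g/mol = 3.583 mol.
From the equation the Mg(OH)2:H2O mole ratio is 1:2, so n(H2O) = 3.583 × 2/1 = 7.167 mol.
Mass of H2O = 7.167 mol × 18.016 g/mol = 129.1 g.

129 g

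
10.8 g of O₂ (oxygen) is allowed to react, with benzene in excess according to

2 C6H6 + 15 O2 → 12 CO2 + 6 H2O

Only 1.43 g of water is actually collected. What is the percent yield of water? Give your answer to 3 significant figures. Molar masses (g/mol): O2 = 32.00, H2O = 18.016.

n(O2) = 10.80 g / 32.00 g/mol = 0.3375 mol.
From the equation the O2:H2O mole ratio is 15:6, so n(H2O) = 0.3375 × 6/15 = 0.1350 mol.
Mass of H2O = 0.1350 mol × 18.016 g/mol = 2.432 g.
This is the theoretical yield. Percent yield = 1.43 g / 2.432 g × 100% = 58.80%.

58.8 %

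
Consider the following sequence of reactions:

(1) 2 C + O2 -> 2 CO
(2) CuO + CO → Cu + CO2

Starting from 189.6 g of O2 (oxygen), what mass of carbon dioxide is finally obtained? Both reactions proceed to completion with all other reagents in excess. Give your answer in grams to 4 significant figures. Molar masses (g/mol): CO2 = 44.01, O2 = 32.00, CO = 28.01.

n(O2) = 189.60 / 32.00 = 5.9250 mol.
Step 1 gives a 1:2 ratio of O2 to CO, so n(CO) = 11.850 mol.
In step 2 the CO:CO2 ratio is 1:1, so n(CO2) = 11.850 mol.
Mass of CO2 = 11.850 × 44.01 = 521.52 g.

521.5 g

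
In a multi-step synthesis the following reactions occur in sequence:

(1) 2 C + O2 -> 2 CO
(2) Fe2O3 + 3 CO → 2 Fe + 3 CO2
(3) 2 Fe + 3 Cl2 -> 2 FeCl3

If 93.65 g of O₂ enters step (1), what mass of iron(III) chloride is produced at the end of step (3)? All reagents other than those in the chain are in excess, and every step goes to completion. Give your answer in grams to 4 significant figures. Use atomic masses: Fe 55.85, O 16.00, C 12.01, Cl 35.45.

632.9 g

M(O2) = 2(16.00) = 32.00 g/mol.
M(FeCl3) = 55.85 + 3(35.45) = 162.20 g/mol.
n(O2) = 93.65 / 32.00 = 2.9266 mol.
Reaction (1): O2→CO ratio 1:2 ⇒ n(CO) = 5.8531 mol.
Reaction (2): CO→Fe ratio 3:2 ⇒ n(Fe) = 3.9021 mol.
Reaction (3): Fe→FeCl3 ratio 2:2 ⇒ n(FeCl3) = 3.9021 mol.
Mass of FeCl3 = 3.9021 × 162.20 = 632.92 g.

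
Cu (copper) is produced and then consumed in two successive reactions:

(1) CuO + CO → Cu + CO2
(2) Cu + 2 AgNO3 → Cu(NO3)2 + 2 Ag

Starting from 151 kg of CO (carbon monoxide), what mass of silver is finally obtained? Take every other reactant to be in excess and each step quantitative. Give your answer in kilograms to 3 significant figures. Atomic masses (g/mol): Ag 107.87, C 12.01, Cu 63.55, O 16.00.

M(CO) = 12.01 + 16.00 = 28.01 g/mol.
M(Ag) = 107.87 g/mol.
151 kg = 151000 g.
n(CO) = 151000 / 28.01 = 5391 mol.
Step 1 gives a 1:1 ratio of CO to Cu, so n(Cu) = 5391 mol.
In step 2 the Cu:Ag ratio is 1:2, so n(Ag) = 10780 mol.
Mass of Ag = 10780 × 107.87 = 1.163 × 10^6 g = 1160 kg.

1160 kg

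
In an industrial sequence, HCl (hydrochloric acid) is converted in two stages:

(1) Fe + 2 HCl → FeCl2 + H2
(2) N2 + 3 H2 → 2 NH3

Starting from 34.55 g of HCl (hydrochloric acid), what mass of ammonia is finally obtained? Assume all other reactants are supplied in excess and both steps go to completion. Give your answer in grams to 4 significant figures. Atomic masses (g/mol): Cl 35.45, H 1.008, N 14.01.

5.381 g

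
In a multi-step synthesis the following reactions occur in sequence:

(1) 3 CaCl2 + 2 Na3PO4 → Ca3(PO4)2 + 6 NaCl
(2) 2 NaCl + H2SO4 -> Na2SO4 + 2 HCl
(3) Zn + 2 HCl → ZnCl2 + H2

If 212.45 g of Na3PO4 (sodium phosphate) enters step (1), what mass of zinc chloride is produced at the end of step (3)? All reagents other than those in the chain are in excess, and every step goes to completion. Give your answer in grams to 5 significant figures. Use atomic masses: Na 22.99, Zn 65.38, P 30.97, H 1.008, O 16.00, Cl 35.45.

264.91 g

M(Na3PO4) = 3(22.99) + 30.97 + 4(16.00) = 163.94 g/mol.
M(ZnCl2) = 65.38 + 2(35.45) = 136.28 g/mol.
n(Na3PO4) = 212.45 / 163.94 = 1.29590 mol.
Reaction (1): Na3PO4→NaCl ratio 2:6 ⇒ n(NaCl) = 3.88770 mol.
Reaction (2): NaCl→HCl ratio 2:2 ⇒ n(HCl) = 3.88770 mol.
Reaction (3): HCl→ZnCl2 ratio 2:1 ⇒ n(ZnCl2) = 1.94385 mol.
Mass of ZnCl2 = 1.94385 × 136.28 = 264.908 g.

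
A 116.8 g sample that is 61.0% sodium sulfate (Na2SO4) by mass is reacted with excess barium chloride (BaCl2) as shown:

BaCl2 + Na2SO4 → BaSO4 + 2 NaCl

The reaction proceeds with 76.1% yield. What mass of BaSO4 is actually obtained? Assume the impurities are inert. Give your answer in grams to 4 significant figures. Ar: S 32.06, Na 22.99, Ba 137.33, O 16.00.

89.09 g

Pure Na2SO4 available = 116.8 g × 0.610 = 71.248 g.
M(Na2SO4) = 2(22.99) + 32.06 + 4(16.00) = 142.04 g/mol.
M(BaSO4) = 137.33 + 32.06 + 4(16.00) = 233.39 g/mol.
n(Na2SO4) = 71.248 g / 142.04 g/mol = 0.50161 mol.
From the equation the Na2SO4:BaSO4 mole ratio is 1:1, so n(BaSO4) = 0.50161 × 1/1 = 0.50161 mol.
Mass of BaSO4 = 0.50161 mol × 233.39 g/mol = 117.07 g.
Actual mass collected = 117.07 g × 0.761 = 89.090 g.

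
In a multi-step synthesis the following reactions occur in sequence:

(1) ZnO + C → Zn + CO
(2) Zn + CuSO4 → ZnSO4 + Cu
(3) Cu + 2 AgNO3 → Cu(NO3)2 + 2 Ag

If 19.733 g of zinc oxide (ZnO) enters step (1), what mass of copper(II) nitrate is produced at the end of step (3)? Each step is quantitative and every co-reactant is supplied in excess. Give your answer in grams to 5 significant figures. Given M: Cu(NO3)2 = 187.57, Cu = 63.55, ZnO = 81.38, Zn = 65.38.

n(ZnO) = 19.733 / 81.38 = 0.242480 mol.
Reaction (1): ZnO→Zn ratio 1:1 ⇒ n(Zn) = 0.242480 mol.
Reaction (2): Zn→Cu ratio 1:1 ⇒ n(Cu) = 0.242480 mol.
Reaction (3): Cu→Cu(NO3)2 ratio 1:1 ⇒ n(Cu(NO3)2) = 0.242480 mol.
Mass of Cu(NO3)2 = 0.242480 × 187.57 = 45.4819 g.

45.482 g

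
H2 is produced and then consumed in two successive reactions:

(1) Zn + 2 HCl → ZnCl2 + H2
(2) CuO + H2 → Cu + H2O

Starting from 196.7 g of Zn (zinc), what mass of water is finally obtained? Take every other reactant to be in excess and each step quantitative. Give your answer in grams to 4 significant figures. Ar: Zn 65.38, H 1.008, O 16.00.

M(Zn) = 65.38 g/mol.
M(H2O) = 2(1.008) + 16.00 = 18.016 g/mol.
n(Zn) = 196.70 / 65.38 = 3.0086 mol.
Step 1 gives a 1:1 ratio of Zn to H2, so n(H2) = 3.0086 mol.
In step 2 the H2:H2O ratio is 1:1, so n(H2O) = 3.0086 mol.
Mass of H2O = 3.0086 × 18.016 = 54.202 g.

54.20 g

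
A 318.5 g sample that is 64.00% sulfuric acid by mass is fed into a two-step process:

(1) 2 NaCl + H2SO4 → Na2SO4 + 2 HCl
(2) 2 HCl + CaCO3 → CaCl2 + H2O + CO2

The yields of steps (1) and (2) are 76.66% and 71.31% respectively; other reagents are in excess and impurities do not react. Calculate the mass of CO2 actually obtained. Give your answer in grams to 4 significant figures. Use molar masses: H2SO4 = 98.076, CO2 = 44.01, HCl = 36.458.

50.00 g

Pure H2SO4 = 318.5 × 0.6400 = 203.84 g.
n(H2SO4) = 203.84 / 98.076 = 2.0784 mol.
Step 1 (H2SO4:HCl = 1:2): theoretical n(HCl) = 4.1568 mol; at 76.66% yield, n(HCl) = 3.1866 mol.
Step 2 (HCl:CO2 = 2:1): theoretical n(CO2) = 1.5933 mol, so theoretical mass = 1.5933 × 44.01 = 70.121 g.
At 71.31% yield, actual mass of CO2 = 70.121 × 0.7131 = 50.003 g.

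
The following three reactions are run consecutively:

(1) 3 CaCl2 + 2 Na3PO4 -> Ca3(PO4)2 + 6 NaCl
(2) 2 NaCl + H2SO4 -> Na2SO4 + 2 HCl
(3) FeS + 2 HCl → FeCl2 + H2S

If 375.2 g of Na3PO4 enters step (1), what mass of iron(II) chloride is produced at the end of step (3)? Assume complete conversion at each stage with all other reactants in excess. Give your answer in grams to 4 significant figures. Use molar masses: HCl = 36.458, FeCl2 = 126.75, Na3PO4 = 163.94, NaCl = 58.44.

435.1 g

n(Na3PO4) = 375.2 / 163.94 = 2.2886 mol.
Reaction (1): Na3PO4→NaCl ratio 2:6 ⇒ n(NaCl) = 6.8659 mol.
Reaction (2): NaCl→HCl ratio 2:2 ⇒ n(HCl) = 6.8659 mol.
Reaction (3): HCl→FeCl2 ratio 2:1 ⇒ n(FeCl2) = 3.4330 mol.
Mass of FeCl2 = 3.4330 × 126.75 = 435.13 g.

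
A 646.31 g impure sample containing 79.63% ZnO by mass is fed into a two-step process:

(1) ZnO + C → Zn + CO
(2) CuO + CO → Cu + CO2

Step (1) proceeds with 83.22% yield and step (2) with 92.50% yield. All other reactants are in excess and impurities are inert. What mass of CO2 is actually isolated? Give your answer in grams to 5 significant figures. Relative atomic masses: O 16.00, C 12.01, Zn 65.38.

Pure ZnO = 646.31 × 0.7963 = 514.657 g.
M(ZnO) = 65.38 + 16.00 = 81.38 g/mol.
M(CO2) = 12.01 + 2(16.00) = 44.01 g/mol.
n(ZnO) = 514.657 / 81.38 = 6.32412 mol.
Step 1 (ZnO:CO = 1:1): theoretical n(CO) = 6.32412 mol; at 83.22% yield, n(CO) = 5.26293 mol.
Step 2 (CO:CO2 = 1:1): theoretical n(CO2) = 5.26293 mol, so theoretical mass = 5.26293 × 44.01 = 231.622 g.
At 92.50% yield, actual mass of CO2 = 231.622 × 0.9250 = 214.250 g.

214.25 g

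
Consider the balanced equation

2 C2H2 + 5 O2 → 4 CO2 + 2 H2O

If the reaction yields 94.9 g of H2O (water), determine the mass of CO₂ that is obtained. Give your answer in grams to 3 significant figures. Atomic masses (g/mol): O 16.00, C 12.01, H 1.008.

464 g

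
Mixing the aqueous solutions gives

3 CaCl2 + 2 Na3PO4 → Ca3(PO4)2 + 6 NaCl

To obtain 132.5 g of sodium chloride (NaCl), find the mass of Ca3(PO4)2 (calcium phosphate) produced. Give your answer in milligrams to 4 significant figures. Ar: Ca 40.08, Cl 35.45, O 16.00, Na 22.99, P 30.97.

M(NaCl) = 22.99 + 35.45 = 58.44 g/mol.
M(Ca3(PO4)2) = 3(40.08) + 2(30.97) + 8(16.00) = 310.18 g/mol.
n(NaCl) = 132.50 g / 58.44 g/mol = 2.2673 mol.
From the equation the NaCl:Ca3(PO4)2 mole ratio is 6:1, so n(Ca3(PO4)2) = 2.2673 × 1/6 = 0.37788 mol.
Mass of Ca3(PO4)2 = 0.37788 mol × 310.18 g/mol = 117.21 g.
Converting to mg: 117.21 g = 117200 mg.

117200 mg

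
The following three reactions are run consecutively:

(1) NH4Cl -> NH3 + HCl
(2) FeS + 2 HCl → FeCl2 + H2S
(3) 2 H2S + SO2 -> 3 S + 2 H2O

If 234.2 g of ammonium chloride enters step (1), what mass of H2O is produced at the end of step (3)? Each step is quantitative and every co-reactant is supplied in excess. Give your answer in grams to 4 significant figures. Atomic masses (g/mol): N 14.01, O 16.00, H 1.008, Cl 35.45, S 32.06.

39.44 g

M(NH4Cl) = 14.01 + 4(1.008) + 35.45 = 53.492 g/mol.
M(H2O) = 2(1.008) + 16.00 = 18.016 g/mol.
n(NH4Cl) = 234.2 / 53.492 = 4.3782 mol.
Reaction (1): NH4Cl→HCl ratio 1:1 ⇒ n(HCl) = 4.3782 mol.
Reaction (2): HCl→H2S ratio 2:1 ⇒ n(H2S) = 2.1891 mol.
Reaction (3): H2S→H2O ratio 2:2 ⇒ n(H2O) = 2.1891 mol.
Mass of H2O = 2.1891 × 18.016 = 39.439 g.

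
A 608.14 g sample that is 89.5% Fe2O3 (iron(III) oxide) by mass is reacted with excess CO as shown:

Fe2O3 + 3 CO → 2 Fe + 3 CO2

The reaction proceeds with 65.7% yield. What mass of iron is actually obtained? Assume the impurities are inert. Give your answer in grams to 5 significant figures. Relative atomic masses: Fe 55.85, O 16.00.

250.12 g

Pure Fe2O3 available = 608.14 g × 0.895 = 544.285 g.
M(Fe2O3) = 2(55.85) + 3(16.00) = 159.70 g/mol.
M(Fe) = 55.85 g/mol.
n(Fe2O3) = 544.285 g / 159.70 g/mol = 3.40817 mol.
From the equation the Fe2O3:Fe mole ratio is 1:2, so n(Fe) = 3.40817 × 2/1 = 6.81635 mol.
Mass of Fe = 6.81635 mol × 55.85 g/mol = 380.693 g.
Actual mass collected = 380.693 g × 0.657 = 250.115 g.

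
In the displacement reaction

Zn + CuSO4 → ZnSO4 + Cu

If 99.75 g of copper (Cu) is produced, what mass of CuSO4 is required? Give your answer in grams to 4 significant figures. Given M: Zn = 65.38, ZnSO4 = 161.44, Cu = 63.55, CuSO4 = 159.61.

n(Cu) = 99.750 g / 63.55 g/mol = 1.5696 mol.
From the equation the Cu:CuSO4 mole ratio is 1:1, so n(CuSO4) = 1.5696 × 1/1 = 1.5696 mol.
Mass of CuSO4 = 1.5696 mol × 159.61 g/mol = 250.53 g.

250.5 g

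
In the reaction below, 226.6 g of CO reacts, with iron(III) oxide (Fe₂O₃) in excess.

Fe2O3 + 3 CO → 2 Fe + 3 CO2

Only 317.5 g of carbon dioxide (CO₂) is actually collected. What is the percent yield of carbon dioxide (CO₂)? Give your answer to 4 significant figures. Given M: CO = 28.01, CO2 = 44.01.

89.18 %

n(CO) = 226.60 g / 28.01 g/mol = 8.0900 mol.
From the equation the CO:CO2 mole ratio is 3:3, so n(CO2) = 8.0900 × 3/3 = 8.0900 mol.
Mass of CO2 = 8.0900 mol × 44.01 g/mol = 356.04 g.
This is the theoretical yield. Percent yield = 317.5 g / 356.04 g × 100% = 89.176%.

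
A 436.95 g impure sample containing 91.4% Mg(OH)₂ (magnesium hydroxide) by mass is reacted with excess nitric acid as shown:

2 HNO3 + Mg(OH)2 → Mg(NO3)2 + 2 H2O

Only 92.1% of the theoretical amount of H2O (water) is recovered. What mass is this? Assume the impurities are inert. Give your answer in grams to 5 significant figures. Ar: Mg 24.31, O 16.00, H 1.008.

227.23 g

Pure Mg(OH)2 available = 436.95 g × 0.914 = 399.372 g.
M(Mg(OH)2) = 24.31 + 2(16.00) + 2(1.008) = 58.326 g/mol.
M(H2O) = 2(1.008) + 16.00 = 18.016 g/mol.
n(Mg(OH)2) = 399.372 g / 58.326 g/mol = 6.84724 mol.
From the equation the Mg(OH)2:H2O mole ratio is 1:2, so n(H2O) = 6.84724 × 2/1 = 13.6945 mol.
Mass of H2O = 13.6945 mol × 18.016 g/mol = 246.720 g.
Actual mass collected = 246.720 g × 0.921 = 227.229 g.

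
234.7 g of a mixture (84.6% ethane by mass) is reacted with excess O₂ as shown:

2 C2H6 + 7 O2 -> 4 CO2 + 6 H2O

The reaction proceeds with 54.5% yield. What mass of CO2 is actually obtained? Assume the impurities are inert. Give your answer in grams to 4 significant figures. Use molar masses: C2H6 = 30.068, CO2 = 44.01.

316.8 g

Pure C2H6 available = 234.7 g × 0.846 = 198.56 g.
n(C2H6) = 198.56 g / 30.068 g/mol = 6.6036 mol.
From the equation the C2H6:CO2 mole ratio is 2:4, so n(CO2) = 6.6036 × 4/2 = 13.207 mol.
Mass of CO2 = 13.207 mol × 44.01 g/mol = 581.25 g.
Actual mass collected = 581.25 g × 0.545 = 316.78 g.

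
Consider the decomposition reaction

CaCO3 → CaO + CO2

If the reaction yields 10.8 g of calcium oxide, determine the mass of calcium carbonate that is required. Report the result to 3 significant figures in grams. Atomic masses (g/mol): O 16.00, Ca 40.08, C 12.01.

19.3 g

M(CaO) = 40.08 + 16.00 = 56.08 g/mol.
M(CaCO3) = 40.08 + 12.01 + 3(16.00) = 100.09 g/mol.
n(CaO) = 10.80 g / 56.08 g/mol = 0.1926 mol.
From the equation the CaO:CaCO3 mole ratio is 1:1, so n(CaCO3) = 0.1926 × 1/1 = 0.1926 mol.
Mass of CaCO3 = 0.1926 mol × 100.09 g/mol = 19.28 g.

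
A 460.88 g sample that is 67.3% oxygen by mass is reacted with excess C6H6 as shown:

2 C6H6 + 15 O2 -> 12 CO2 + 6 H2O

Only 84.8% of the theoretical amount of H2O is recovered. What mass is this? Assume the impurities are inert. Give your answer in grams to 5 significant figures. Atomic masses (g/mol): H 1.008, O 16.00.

59.233 g

Pure O2 available = 460.88 g × 0.673 = 310.172 g.
M(O2) = 2(16.00) = 32.00 g/mol.
M(H2O) = 2(1.008) + 16.00 = 18.016 g/mol.
n(O2) = 310.172 g / 32.00 g/mol = 9.69288 mol.
From the equation the O2:H2O mole ratio is 15:6, so n(H2O) = 9.69288 × 6/15 = 3.87715 mol.
Mass of H2O = 3.87715 mol × 18.016 g/mol = 69.8508 g.
Actual mass collected = 69.8508 g × 0.848 = 59.2335 g.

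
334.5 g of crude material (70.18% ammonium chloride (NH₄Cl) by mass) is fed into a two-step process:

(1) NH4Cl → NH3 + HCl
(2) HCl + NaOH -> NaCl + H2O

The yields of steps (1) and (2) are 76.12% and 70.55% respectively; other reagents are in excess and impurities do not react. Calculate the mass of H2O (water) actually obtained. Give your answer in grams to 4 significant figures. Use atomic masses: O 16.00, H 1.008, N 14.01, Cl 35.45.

42.46 g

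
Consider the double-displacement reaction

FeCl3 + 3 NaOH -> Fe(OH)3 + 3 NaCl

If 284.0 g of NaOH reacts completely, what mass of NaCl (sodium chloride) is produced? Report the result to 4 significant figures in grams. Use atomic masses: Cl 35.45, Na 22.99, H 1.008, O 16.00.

414.9 g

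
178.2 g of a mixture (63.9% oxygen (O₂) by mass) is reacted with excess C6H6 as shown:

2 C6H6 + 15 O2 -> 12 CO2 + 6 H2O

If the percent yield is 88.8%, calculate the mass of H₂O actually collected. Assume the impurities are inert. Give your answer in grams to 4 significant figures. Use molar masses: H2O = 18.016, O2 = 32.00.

Pure O2 available = 178.2 g × 0.639 = 113.87 g.
n(O2) = 113.87 g / 32.00 g/mol = 3.5584 mol.
From the equation the O2:H2O mole ratio is 15:6, so n(H2O) = 3.5584 × 6/15 = 1.4234 mol.
Mass of H2O = 1.4234 mol × 18.016 g/mol = 25.643 g.
Actual mass collected = 25.643 g × 0.888 = 22.771 g.

22.77 g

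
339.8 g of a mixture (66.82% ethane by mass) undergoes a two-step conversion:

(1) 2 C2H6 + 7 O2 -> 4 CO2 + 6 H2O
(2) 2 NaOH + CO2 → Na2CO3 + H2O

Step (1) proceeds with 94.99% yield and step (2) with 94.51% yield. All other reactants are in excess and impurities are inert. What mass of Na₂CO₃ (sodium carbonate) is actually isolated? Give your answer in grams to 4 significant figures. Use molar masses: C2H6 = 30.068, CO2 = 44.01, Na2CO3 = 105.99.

1437 g

Pure C2H6 = 339.8 × 0.6682 = 227.05 g.
n(C2H6) = 227.05 / 30.068 = 7.5514 mol.
Step 1 (C2H6:CO2 = 2:4): theoretical n(CO2) = 15.103 mol; at 94.99% yield, n(CO2) = 14.346 mol.
Step 2 (CO2:Na2CO3 = 1:1): theoretical n(Na2CO3) = 14.346 mol, so theoretical mass = 14.346 × 105.99 = 1520.5 g.
At 94.51% yield, actual mass of Na2CO3 = 1520.5 × 0.9451 = 1437.1 g.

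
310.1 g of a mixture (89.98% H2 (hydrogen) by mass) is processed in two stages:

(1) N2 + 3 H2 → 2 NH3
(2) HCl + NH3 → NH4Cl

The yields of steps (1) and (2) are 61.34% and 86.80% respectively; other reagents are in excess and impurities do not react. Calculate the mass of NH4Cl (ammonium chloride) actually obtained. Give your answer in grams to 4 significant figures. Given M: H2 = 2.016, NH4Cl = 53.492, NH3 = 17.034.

2628 g

Pure H2 = 310.1 × 0.8998 = 279.03 g.
n(H2) = 279.03 / 2.016 = 138.41 mol.
Step 1 (H2:NH3 = 3:2): theoretical n(NH3) = 92.271 mol; at 61.34% yield, n(NH3) = 56.599 mol.
Step 2 (NH3:NH4Cl = 1:1): theoretical n(NH4Cl) = 56.599 mol, so theoretical mass = 56.599 × 53.492 = 3027.6 g.
At 86.80% yield, actual mass of NH4Cl = 3027.6 × 0.8680 = 2628.0 g.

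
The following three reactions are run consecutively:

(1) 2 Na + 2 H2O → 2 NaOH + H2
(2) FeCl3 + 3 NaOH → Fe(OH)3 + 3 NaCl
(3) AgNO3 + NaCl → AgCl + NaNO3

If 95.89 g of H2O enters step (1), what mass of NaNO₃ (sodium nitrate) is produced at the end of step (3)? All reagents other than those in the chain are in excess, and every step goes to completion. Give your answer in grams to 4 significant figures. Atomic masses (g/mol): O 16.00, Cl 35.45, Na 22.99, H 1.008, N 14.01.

452.4 g

M(H2O) = 2(1.008) + 16.00 = 18.016 g/mol.
M(NaNO3) = 22.99 + 14.01 + 3(16.00) = 85.00 g/mol.
n(H2O) = 95.89 / 18.016 = 5.3225 mol.
Reaction (1): H2O→NaOH ratio 2:2 ⇒ n(NaOH) = 5.3225 mol.
Reaction (2): NaOH→NaCl ratio 3:3 ⇒ n(NaCl) = 5.3225 mol.
Reaction (3): NaCl→NaNO3 ratio 1:1 ⇒ n(NaNO3) = 5.3225 mol.
Mass of NaNO3 = 5.3225 × 85.00 = 452.41 g.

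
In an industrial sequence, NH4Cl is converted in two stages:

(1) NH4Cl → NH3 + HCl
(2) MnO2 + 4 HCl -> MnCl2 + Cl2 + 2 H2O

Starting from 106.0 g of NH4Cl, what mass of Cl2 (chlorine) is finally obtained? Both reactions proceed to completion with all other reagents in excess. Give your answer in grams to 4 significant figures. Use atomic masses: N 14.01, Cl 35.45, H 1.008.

M(NH4Cl) = 14.01 + 4(1.008) + 35.45 = 53.492 g/mol.
M(Cl2) = 2(35.45) = 70.90 g/mol.
n(NH4Cl) = 106.00 / 53.492 = 1.9816 mol.
Step 1 gives a 1:1 ratio of NH4Cl to HCl, so n(HCl) = 1.9816 mol.
In step 2 the HCl:Cl2 ratio is 4:1, so n(Cl2) = 0.49540 mol.
Mass of Cl2 = 0.49540 × 70.90 = 35.124 g.

35.12 g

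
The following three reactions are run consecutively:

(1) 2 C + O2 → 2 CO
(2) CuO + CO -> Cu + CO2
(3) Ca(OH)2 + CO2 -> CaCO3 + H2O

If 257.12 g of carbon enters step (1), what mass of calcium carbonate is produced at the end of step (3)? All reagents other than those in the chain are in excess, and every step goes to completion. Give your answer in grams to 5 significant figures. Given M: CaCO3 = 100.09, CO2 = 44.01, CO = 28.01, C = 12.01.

2142.8 g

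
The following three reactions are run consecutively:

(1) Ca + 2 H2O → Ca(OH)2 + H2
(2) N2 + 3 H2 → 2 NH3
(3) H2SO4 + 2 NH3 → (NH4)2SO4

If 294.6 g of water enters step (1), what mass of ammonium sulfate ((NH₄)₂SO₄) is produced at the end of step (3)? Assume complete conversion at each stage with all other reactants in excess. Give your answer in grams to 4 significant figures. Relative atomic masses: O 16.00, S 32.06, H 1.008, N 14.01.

360.1 g

M(H2O) = 2(1.008) + 16.00 = 18.016 g/mol.
M((NH4)2SO4) = 2(14.01) + 8(1.008) + 32.06 + 4(16.00) = 132.144 g/mol.
n(H2O) = 294.6 / 18.016 = 16.352 mol.
Reaction (1): H2O→H2 ratio 2:1 ⇒ n(H2) = 8.1761 mol.
Reaction (2): H2→NH3 ratio 3:2 ⇒ n(NH3) = 5.4507 mol.
Reaction (3): NH3→(NH4)2SO4 ratio 2:1 ⇒ n((NH4)2SO4) = 2.7254 mol.
Mass of (NH4)2SO4 = 2.7254 × 132.144 = 360.14 g.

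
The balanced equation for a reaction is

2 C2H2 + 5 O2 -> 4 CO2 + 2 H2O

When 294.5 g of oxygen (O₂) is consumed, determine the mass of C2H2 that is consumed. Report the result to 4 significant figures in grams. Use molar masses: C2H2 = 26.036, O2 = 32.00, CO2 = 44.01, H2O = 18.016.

95.85 g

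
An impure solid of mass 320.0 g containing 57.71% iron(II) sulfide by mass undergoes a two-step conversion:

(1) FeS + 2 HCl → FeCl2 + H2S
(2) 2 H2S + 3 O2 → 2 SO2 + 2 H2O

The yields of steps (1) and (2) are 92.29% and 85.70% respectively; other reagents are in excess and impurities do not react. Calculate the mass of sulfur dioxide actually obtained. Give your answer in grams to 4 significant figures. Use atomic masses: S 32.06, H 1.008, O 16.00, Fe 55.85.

106.4 g

Pure FeS = 320.0 × 0.5771 = 184.67 g.
M(FeS) = 55.85 + 32.06 = 87.91 g/mol.
M(SO2) = 32.06 + 2(16.00) = 64.06 g/mol.
n(FeS) = 184.67 / 87.91 = 2.1007 mol.
Step 1 (FeS:H2S = 1:1): theoretical n(H2S) = 2.1007 mol; at 92.29% yield, n(H2S) = 1.9387 mol.
Step 2 (H2S:SO2 = 2:2): theoretical n(SO2) = 1.9387 mol, so theoretical mass = 1.9387 × 64.06 = 124.20 g.
At 85.70% yield, actual mass of SO2 = 124.20 × 0.8570 = 106.44 g.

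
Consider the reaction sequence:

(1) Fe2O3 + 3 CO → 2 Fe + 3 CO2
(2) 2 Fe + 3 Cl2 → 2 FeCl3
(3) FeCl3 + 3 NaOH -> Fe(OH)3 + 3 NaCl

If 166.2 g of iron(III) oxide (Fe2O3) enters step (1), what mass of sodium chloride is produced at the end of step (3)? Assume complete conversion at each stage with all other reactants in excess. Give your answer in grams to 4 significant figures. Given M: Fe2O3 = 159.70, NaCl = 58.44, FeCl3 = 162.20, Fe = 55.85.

n(Fe2O3) = 166.2 / 159.70 = 1.0407 mol.
Reaction (1): Fe2O3→Fe ratio 1:2 ⇒ n(Fe) = 2.0814 mol.
Reaction (2): Fe→FeCl3 ratio 2:2 ⇒ n(FeCl3) = 2.0814 mol.
Reaction (3): FeCl3→NaCl ratio 1:3 ⇒ n(NaCl) = 6.2442 mol.
Mass of NaCl = 6.2442 × 58.44 = 364.91 g.

364.9 g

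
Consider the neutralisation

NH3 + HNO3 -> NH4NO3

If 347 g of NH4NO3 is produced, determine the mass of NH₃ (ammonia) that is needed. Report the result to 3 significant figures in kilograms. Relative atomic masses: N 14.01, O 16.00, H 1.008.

0.0738 kg

M(NH4NO3) = 2(14.01) + 4(1.008) + 3(16.00) = 80.052 g/mol.
M(NH3) = 14.01 + 3(1.008) = 17.034 g/mol.
n(NH4NO3) = 347.0 g / 80.052 g/mol = 4.335 mol.
From the equation the NH4NO3:NH3 mole ratio is 1:1, so n(NH3) = 4.335 × 1/1 = 4.335 mol.
Mass of NH3 = 4.335 mol × 17.034 g/mol = 73.84 g.
Converting to kg: 73.84 g = 0.0738 kg.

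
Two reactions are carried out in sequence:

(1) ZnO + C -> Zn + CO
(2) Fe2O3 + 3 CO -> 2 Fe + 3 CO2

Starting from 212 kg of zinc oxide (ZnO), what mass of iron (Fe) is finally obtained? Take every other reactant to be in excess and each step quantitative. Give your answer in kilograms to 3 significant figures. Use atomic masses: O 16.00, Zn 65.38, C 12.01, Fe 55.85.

M(ZnO) = 65.38 + 16.00 = 81.38 g/mol.
M(Fe) = 55.85 g/mol.
212 kg = 212000 g.
n(ZnO) = 212000 / 81.38 = 2605 mol.
Step 1 gives a 1:1 ratio of ZnO to CO, so n(CO) = 2605 mol.
In step 2 the CO:Fe ratio is 3:2, so n(Fe) = 1737 mol.
Mass of Fe = 1737 × 55.85 = 97000 g = 97.0 kg.

97.0 kg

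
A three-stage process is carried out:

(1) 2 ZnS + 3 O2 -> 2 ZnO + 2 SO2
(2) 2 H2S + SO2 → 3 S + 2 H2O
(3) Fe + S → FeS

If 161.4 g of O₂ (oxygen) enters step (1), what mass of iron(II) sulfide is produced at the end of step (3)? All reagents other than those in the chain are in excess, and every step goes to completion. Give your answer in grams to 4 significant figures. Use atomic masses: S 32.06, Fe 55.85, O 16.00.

M(O2) = 2(16.00) = 32.00 g/mol.
M(FeS) = 55.85 + 32.06 = 87.91 g/mol.
n(O2) = 161.4 / 32.00 = 5.0438 mol.
Reaction (1): O2→SO2 ratio 3:2 ⇒ n(SO2) = 3.3625 mol.
Reaction (2): SO2→S ratio 1:3 ⇒ n(S) = 10.088 mol.
Reaction (3): S→FeS ratio 1:1 ⇒ n(FeS) = 10.088 mol.
Mass of FeS = 10.088 × 87.91 = 886.79 g.

886.8 g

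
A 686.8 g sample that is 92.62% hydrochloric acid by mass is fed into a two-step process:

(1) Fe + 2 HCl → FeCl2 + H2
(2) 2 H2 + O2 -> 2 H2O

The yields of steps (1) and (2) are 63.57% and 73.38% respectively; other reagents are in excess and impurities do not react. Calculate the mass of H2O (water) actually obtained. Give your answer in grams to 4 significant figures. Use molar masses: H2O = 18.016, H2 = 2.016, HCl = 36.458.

73.32 g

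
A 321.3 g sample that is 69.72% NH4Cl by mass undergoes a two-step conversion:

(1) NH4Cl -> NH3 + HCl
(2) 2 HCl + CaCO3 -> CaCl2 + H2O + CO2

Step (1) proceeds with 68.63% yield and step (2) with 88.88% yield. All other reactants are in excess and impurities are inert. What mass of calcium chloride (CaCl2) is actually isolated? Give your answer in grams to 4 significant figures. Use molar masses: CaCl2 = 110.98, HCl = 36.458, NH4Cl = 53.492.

Pure NH4Cl = 321.3 × 0.6972 = 224.01 g.
n(NH4Cl) = 224.01 / 53.492 = 4.1877 mol.
Step 1 (NH4Cl:HCl = 1:1): theoretical n(HCl) = 4.1877 mol; at 68.63% yield, n(HCl) = 2.8740 mol.
Step 2 (HCl:CaCl2 = 2:1): theoretical n(CaCl2) = 1.4370 mol, so theoretical mass = 1.4370 × 110.98 = 159.48 g.
At 88.88% yield, actual mass of CaCl2 = 159.48 × 0.8888 = 141.75 g.

141.7 g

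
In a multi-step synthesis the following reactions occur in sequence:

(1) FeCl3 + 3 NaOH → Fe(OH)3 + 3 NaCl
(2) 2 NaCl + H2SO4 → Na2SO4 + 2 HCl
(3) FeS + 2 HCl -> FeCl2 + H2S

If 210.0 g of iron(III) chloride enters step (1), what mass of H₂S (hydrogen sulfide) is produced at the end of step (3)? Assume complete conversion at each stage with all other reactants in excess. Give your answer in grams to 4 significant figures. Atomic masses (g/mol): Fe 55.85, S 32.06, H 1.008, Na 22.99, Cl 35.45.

66.18 g

M(FeCl3) = 55.85 + 3(35.45) = 162.20 g/mol.
M(H2S) = 2(1.008) + 32.06 = 34.076 g/mol.
n(FeCl3) = 210.0 / 162.20 = 1.2947 mol.
Reaction (1): FeCl3→NaCl ratio 1:3 ⇒ n(NaCl) = 3.8841 mol.
Reaction (2): NaCl→HCl ratio 2:2 ⇒ n(HCl) = 3.8841 mol.
Reaction (3): HCl→H2S ratio 2:1 ⇒ n(H2S) = 1.9420 mol.
Mass of H2S = 1.9420 × 34.076 = 66.177 g.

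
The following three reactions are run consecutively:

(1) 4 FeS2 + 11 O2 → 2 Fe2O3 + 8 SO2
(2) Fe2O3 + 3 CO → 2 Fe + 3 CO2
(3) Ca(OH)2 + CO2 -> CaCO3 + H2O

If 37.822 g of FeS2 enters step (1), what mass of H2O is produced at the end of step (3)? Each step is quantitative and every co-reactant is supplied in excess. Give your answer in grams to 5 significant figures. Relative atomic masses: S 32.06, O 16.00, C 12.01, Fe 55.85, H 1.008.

8.5196 g

M(FeS2) = 55.85 + 2(32.06) = 119.97 g/mol.
M(H2O) = 2(1.008) + 16.00 = 18.016 g/mol.
n(FeS2) = 37.822 / 119.97 = 0.315262 mol.
Reaction (1): FeS2→Fe2O3 ratio 4:2 ⇒ n(Fe2O3) = 0.157631 mol.
Reaction (2): Fe2O3→CO2 ratio 1:3 ⇒ n(CO2) = 0.472893 mol.
Reaction (3): CO2→H2O ratio 1:1 ⇒ n(H2O) = 0.472893 mol.
Mass of H2O = 0.472893 × 18.016 = 8.51964 g.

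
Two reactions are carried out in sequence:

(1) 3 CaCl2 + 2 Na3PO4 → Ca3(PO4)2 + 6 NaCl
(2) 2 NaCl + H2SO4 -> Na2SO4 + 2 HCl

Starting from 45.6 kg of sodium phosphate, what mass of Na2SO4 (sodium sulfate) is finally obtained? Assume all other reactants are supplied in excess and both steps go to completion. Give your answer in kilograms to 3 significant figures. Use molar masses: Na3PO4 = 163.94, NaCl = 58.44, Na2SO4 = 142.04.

45.6 kg = 45600 g.
n(Na3PO4) = 45600 / 163.94 = 278.2 mol.
Step 1 gives a 2:6 ratio of Na3PO4 to NaCl, so n(NaCl) = 834.5 mol.
In step 2 the NaCl:Na2SO4 ratio is 2:1, so n(Na2SO4) = 417.2 mol.
Mass of Na2SO4 = 417.2 × 142.04 = 59260 g = 59.3 kg.

59.3 kg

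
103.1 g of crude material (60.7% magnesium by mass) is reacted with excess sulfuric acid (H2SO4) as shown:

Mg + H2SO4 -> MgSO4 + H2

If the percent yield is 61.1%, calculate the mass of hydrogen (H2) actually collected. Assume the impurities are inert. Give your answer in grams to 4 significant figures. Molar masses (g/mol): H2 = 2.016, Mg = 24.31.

Pure Mg available = 103.1 g × 0.607 = 62.582 g.
n(Mg) = 62.582 g / 24.31 g/mol = 2.5743 mol.
From the equation the Mg:H2 mole ratio is 1:1, so n(H2) = 2.5743 × 1/1 = 2.5743 mol.
Mass of H2 = 2.5743 mol × 2.016 g/mol = 5.1898 g.
Actual mass collected = 5.1898 g × 0.611 = 3.1710 g.

3.171 g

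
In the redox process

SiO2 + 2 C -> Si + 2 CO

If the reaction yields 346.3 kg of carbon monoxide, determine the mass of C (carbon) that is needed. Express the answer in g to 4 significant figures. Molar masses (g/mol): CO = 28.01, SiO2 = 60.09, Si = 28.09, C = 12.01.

148500 g

Convert: 346.3 kg = 346300 g.
n(CO) = 346300 g / 28.01 g/mol = 12363 mol.
From the equation the CO:C mole ratio is 2:2, so n(C) = 12363 × 2/2 = 12363 mol.
Mass of C = 12363 mol × 12.01 g/mol = 148480 g.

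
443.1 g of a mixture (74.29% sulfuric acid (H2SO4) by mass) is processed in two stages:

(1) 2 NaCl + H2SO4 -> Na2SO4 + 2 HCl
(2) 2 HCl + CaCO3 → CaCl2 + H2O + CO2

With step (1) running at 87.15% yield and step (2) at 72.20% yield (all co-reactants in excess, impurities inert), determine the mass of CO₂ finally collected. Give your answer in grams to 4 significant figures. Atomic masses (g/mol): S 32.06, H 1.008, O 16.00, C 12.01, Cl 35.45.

92.94 g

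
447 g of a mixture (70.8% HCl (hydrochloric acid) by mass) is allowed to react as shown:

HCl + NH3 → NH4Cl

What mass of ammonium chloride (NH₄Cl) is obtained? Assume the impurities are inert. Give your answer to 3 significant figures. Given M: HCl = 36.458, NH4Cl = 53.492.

Mass of pure HCl = 447 g × 0.708 = 316.5 g.
n(HCl) = 316.5 g / 36.458 g/mol = 8.681 mol.
From the equation the HCl:NH4Cl mole ratio is 1:1, so n(NH4Cl) = 8.681 × 1/1 = 8.681 mol.
Mass of NH4Cl = 8.681 mol × 53.492 g/mol = 464.3 g.

464 g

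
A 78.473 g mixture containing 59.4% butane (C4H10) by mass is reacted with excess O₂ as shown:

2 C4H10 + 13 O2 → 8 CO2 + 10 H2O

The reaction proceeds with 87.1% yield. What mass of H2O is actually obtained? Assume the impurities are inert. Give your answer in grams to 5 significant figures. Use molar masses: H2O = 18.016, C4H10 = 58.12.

62.926 g

Pure C4H10 available = 78.473 g × 0.594 = 46.6130 g.
n(C4H10) = 46.6130 g / 58.12 g/mol = 0.802012 mol.
From the equation the C4H10:H2O mole ratio is 2:10, so n(H2O) = 0.802012 × 10/2 = 4.01006 mol.
Mass of H2O = 4.01006 mol × 18.016 g/mol = 72.2453 g.
Actual mass collected = 72.2453 g × 0.871 = 62.9256 g.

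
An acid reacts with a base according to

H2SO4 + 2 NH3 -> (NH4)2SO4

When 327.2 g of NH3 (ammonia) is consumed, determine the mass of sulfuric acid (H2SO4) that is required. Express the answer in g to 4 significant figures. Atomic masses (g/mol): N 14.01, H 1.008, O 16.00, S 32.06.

M(NH3) = 14.01 + 3(1.008) = 17.034 g/mol.
M(H2SO4) = 2(1.008) + 32.06 + 4(16.00) = 98.076 g/mol.
n(NH3) = 327.20 g / 17.034 g/mol = 19.209 mol.
From the equation the NH3:H2SO4 mole ratio is 2:1, so n(H2SO4) = 19.209 × 1/2 = 9.6043 mol.
Mass of H2SO4 = 9.6043 mol × 98.076 g/mol = 941.95 g.

942.0 g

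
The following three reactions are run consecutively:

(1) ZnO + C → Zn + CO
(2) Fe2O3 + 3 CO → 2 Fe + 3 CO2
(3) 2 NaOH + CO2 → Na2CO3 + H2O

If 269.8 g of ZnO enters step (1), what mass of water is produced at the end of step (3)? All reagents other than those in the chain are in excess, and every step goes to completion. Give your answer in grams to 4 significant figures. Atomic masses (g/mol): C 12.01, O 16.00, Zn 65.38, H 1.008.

59.73 g

M(ZnO) = 65.38 + 16.00 = 81.38 g/mol.
M(H2O) = 2(1.008) + 16.00 = 18.016 g/mol.
n(ZnO) = 269.8 / 81.38 = 3.3153 mol.
Reaction (1): ZnO→CO ratio 1:1 ⇒ n(CO) = 3.3153 mol.
Reaction (2): CO→CO2 ratio 3:3 ⇒ n(CO2) = 3.3153 mol.
Reaction (3): CO2→H2O ratio 1:1 ⇒ n(H2O) = 3.3153 mol.
Mass of H2O = 3.3153 × 18.016 = 59.729 g.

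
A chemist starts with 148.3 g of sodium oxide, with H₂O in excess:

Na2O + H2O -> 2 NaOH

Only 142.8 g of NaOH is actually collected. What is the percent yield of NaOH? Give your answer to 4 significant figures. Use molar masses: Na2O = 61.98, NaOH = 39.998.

n(Na2O) = 148.30 g / 61.98 g/mol = 2.3927 mol.
From the equation the Na2O:NaOH mole ratio is 1:2, so n(NaOH) = 2.3927 × 2/1 = 4.7854 mol.
Mass of NaOH = 4.7854 mol × 39.998 g/mol = 191.41 g.
This is the theoretical yield. Percent yield = 142.8 g / 191.41 g × 100% = 74.605%.

74.61 %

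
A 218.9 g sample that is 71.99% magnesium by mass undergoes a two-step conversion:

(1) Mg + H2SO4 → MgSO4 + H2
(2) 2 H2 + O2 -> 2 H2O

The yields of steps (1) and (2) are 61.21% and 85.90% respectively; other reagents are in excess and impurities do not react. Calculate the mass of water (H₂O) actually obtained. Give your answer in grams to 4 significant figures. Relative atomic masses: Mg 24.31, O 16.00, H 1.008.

Pure Mg = 218.9 × 0.7199 = 157.59 g.
M(Mg) = 24.31 g/mol.
M(H2O) = 2(1.008) + 16.00 = 18.016 g/mol.
n(Mg) = 157.59 / 24.31 = 6.4824 mol.
Step 1 (Mg:H2 = 1:1): theoretical n(H2) = 6.4824 mol; at 61.21% yield, n(H2) = 3.9679 mol.
Step 2 (H2:H2O = 2:2): theoretical n(H2O) = 3.9679 mol, so theoretical mass = 3.9679 × 18.016 = 71.485 g.
At 85.90% yield, actual mass of H2O = 71.485 × 0.8590 = 61.405 g.

61.41 g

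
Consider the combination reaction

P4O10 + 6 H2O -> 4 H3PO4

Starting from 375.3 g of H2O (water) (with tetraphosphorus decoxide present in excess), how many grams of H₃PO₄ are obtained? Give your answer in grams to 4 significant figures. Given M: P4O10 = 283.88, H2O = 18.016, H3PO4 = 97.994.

1361 g

n(H2O) = 375.30 g / 18.016 g/mol = 20.831 mol.
From the equation the H2O:H3PO4 mole ratio is 6:4, so n(H3PO4) = 20.831 × 4/6 = 13.888 mol.
Mass of H3PO4 = 13.888 mol × 97.994 g/mol = 1360.9 g.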